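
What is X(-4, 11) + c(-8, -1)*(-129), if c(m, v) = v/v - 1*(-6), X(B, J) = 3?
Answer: -900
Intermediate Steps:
c(m, v) = 7 (c(m, v) = 1 + 6 = 7)
X(-4, 11) + c(-8, -1)*(-129) = 3 + 7*(-129) = 3 - 903 = -900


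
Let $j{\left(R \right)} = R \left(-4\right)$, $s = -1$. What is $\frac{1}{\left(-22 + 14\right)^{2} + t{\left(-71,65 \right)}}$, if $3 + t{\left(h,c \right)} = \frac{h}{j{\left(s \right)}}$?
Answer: $\frac{4}{173} \approx 0.023121$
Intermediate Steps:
$j{\left(R \right)} = - 4 R$
$t{\left(h,c \right)} = -3 + \frac{h}{4}$ ($t{\left(h,c \right)} = -3 + \frac{h}{\left(-4\right) \left(-1\right)} = -3 + \frac{h}{4}$)
$\frac{1}{\left(-22 + 14\right)^{2} + t{\left(-71,65 \right)}} = \frac{1}{\left(-22 + 14\right)^{2} + \left(-3 + \frac{1}{4} \left(-71\right)\right)} = \frac{1}{\left(-8\right)^{2} - \frac{83}{4}} = \frac{1}{64 - \frac{83}{4}} = \frac{1}{\frac{173}{4}} = \frac{4}{173}$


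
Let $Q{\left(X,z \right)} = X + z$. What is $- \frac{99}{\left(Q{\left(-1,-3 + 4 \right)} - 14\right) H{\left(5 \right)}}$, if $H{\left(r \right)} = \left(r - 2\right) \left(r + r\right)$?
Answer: $\frac{33}{140} \approx 0.23571$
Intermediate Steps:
$H{\left(r \right)} = 2 r \left(-2 + r\right)$ ($H{\left(r \right)} = \left(-2 + r\right) 2 r = 2 r \left(-2 + r\right)$)
$- \frac{99}{\left(Q{\left(-1,-3 + 4 \right)} - 14\right) H{\left(5 \right)}} = - \frac{99}{\left(\left(-1 + \left(-3 + 4\right)\right) - 14\right) 2 \cdot 5 \left(-2 + 5\right)} = - \frac{99}{\left(\left(-1 + 1\right) - 14\right) 2 \cdot 5 \cdot 3} = - \frac{99}{\left(0 - 14\right) 30} = - \frac{99}{\left(-14\right) 30} = - \frac{99}{-420} = \left(-99\right) \left(- \frac{1}{420}\right) = \frac{33}{140}$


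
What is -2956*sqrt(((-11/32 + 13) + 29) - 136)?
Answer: -739*I*sqrt(6038)/2 ≈ -28712.0*I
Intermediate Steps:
-2956*sqrt(((-11/32 + 13) + 29) - 136) = -2956*sqrt((405/32 + 29) - 136) = -2956*sqrt(1333/32 - 136) = -739*I*sqrt(6038)/2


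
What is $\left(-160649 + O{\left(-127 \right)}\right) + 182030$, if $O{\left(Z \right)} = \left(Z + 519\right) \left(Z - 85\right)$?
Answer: $-61723$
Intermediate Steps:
$O{\left(Z \right)} = \left(-85 + Z\right) \left(519 + Z\right)$ ($O{\left(Z \right)} = \left(519 + Z\right) \left(-85 + Z\right) = \left(-85 + Z\right) \left(519 + Z\right)$)
$\left(-160649 + O{\left(-127 \right)}\right) + 182030 = \left(-160649 + \left(-44115 + \left(-127\right)^{2} + 434 \left(-127\right)\right)\right) + 182030 = \left(-160649 - 83104\right) + 182030 = -243753 + 182030 = -61723$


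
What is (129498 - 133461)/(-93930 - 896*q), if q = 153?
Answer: 1321/77006 ≈ 0.017155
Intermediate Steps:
(129498 - 133461)/(-93930 - 896*q) = (129498 - 133461)/(-93930 - 896*153) = -3963/(-93930 - 137088) = -3963/(-231018) = -3963*(-1/231018) = 1321/77006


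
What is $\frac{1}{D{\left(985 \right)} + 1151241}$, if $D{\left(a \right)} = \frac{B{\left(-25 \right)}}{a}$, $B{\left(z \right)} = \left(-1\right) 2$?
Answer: $\frac{985}{1133972383} \approx 8.6863 \cdot 10^{-7}$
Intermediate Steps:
$B{\left(z \right)} = -2$
$D{\left(a \right)} = - \frac{2}{a}$
$\frac{1}{D{\left(985 \right)} + 1151241} = \frac{1}{- \frac{2}{985} + 1151241} = \frac{1}{\frac{1133972383}{985}} = \frac{985}{1133972383}$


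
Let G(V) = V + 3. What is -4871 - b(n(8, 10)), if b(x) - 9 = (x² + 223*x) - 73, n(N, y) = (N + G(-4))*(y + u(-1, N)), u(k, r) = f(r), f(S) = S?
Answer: -48781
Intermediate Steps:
u(k, r) = r
G(V) = 3 + V
n(N, y) = (-1 + N)*(N + y) (n(N, y) = (N + (3 - 4))*(y + N) = (N - 1)*(N + y) = (-1 + N)*(N + y))
b(x) = -64 + x² + 223*x (b(x) = 9 + ((x² + 223*x) - 73) = 9 + (-73 + x² + 223*x) = -64 + x² + 223*x)
-4871 - b(n(8, 10)) = -4871 - (-64 + (8² - 1*8 - 1*10 + 8*10)² + 223*(8² - 1*8 - 1*10 + 8*10)) = -4871 - (-64 + (64 - 8 - 10 + 80)² + 223*(64 - 8 - 10 + 80)) = -4871 - (-64 + 126² + 223*126) = -4871 - (-64 + 15876 + 28098) = -4871 - 1*43910 = -4871 - 43910 = -48781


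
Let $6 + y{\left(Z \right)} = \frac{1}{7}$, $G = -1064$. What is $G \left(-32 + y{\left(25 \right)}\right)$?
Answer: $40280$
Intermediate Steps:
$y{\left(Z \right)} = - \frac{41}{7}$ ($y{\left(Z \right)} = -6 + \frac{1}{7} = - \frac{41}{7}$)
$G \left(-32 + y{\left(25 \right)}\right) = - 1064 \left(-32 - \frac{41}{7}\right) = \left(-1064\right) \left(- \frac{265}{7}\right) = 40280$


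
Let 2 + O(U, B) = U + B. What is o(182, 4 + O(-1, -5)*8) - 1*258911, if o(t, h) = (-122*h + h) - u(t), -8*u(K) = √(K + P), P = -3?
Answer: -251651 + √179/8 ≈ -2.5165e+5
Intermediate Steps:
O(U, B) = -2 + B + U (O(U, B) = -2 + (U + B) = -2 + (B + U) = -2 + B + U)
u(K) = -√(-3 + K)/8 (u(K) = -√(K - 3)/8 = -√(-3 + K)/8)
o(t, h) = -121*h + √(-3 + t)/8 (o(t, h) = (-122*h + h) - (-1)*√(-3 + t)/8 = -121*h + √(-3 + t)/8)
o(182, 4 + O(-1, -5)*8) - 1*258911 = (-121*(4 + (-2 - 5 - 1)*8) + √(-3 + 182)/8) - 1*258911 = (-121*(4 - 8*8) + √179/8) - 258911 = (-121*(4 - 64) + √179/8) - 258911 = (-121*(-60) + √179/8) - 258911 = (7260 + √179/8) - 258911 = -251651 + √179/8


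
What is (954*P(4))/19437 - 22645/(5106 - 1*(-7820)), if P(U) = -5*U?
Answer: -228926315/83747554 ≈ -2.7335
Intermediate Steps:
(954*P(4))/19437 - 22645/(5106 - 1*(-7820)) = (954*(-5*4))/19437 - 22645/(5106 - 1*(-7820)) = (954*(-20))*(1/19437) - 22645/(5106 + 7820) = -19080*1/19437 - 22645/12926 = -6360/6479 - 22645*1/12926 = -6360/6479 - 22645/12926 = -228926315/83747554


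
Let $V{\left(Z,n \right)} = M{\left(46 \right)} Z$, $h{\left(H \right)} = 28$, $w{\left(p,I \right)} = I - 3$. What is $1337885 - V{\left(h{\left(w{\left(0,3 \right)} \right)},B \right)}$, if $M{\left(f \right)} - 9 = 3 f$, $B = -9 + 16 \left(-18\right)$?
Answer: $1333769$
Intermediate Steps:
$w{\left(p,I \right)} = -3 + I$ ($w{\left(p,I \right)} = I - 3 = -3 + I$)
$B = -297$ ($B = -9 - 288 = -297$)
$M{\left(f \right)} = 9 + 3 f$
$V{\left(Z,n \right)} = 147 Z$ ($V{\left(Z,n \right)} = \left(9 + 3 \cdot 46\right) Z = \left(9 + 138\right) Z = 147 Z$)
$1337885 - V{\left(h{\left(w{\left(0,3 \right)} \right)},B \right)} = 1337885 - 147 \cdot 28 = 1337885 - 4116 = 1333769$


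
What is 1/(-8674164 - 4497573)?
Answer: -1/13171737 ≈ -7.5920e-8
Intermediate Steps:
1/(-8674164 - 4497573) = 1/(-13171737) = -1/13171737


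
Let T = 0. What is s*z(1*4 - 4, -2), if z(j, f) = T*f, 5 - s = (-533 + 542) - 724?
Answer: 0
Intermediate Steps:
s = 720 (s = 5 - ((-533 + 542) - 724) = 5 - (9 - 724) = 5 - 1*(-715) = 5 + 715 = 720)
z(j, f) = 0 (z(j, f) = 0*f = 0)
s*z(1*4 - 4, -2) = 720*0 = 0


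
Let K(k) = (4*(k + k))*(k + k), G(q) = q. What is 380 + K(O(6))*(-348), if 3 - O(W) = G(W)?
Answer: -49732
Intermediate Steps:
O(W) = 3 - W
K(k) = 16*k² (K(k) = (4*(2*k))*(2*k) = (8*k)*(2*k) = 16*k²)
380 + K(O(6))*(-348) = 380 + (16*(3 - 1*6)²)*(-348) = 380 + (16*(3 - 6)²)*(-348) = 380 + (16*(-3)²)*(-348) = 380 + (16*9)*(-348) = 380 + 144*(-348) = 380 - 50112 = -49732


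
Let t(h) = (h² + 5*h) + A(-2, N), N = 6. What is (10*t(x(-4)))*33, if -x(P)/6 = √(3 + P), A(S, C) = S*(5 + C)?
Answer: -19140 - 9900*I ≈ -19140.0 - 9900.0*I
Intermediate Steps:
x(P) = -6*√(3 + P)
t(h) = -22 + h² + 5*h (t(h) = (h² + 5*h) - 2*(5 + 6) = (h² + 5*h) - 2*11 = (h² + 5*h) - 22 = -22 + h² + 5*h)
(10*t(x(-4)))*33 = (10*(-22 + (-6*√(3 - 4))² + 5*(-6*√(3 - 4))))*33 = (10*(-22 + (-6*I)² + 5*(-6*I)))*33 = (10*(-22 - 36 - 30*I))*33 = (10*(-58 - 30*I))*33 = (-580 - 300*I)*33 = -19140 - 9900*I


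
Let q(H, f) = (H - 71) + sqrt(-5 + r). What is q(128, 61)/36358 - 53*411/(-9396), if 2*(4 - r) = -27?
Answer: 132086981/56936628 + 5*sqrt(2)/72716 ≈ 2.3200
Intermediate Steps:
r = 35/2 (r = 4 - 1/2*(-27) = 4 + 27/2 = 35/2 ≈ 17.500)
q(H, f) = -71 + H + 5*sqrt(2)/2 (q(H, f) = (H - 71) + sqrt(-5 + 35/2) = (-71 + H) + sqrt(25/2) = (-71 + H) + 5*sqrt(2)/2 = -71 + H + 5*sqrt(2)/2)
q(128, 61)/36358 - 53*411/(-9396) = (-71 + 128 + 5*sqrt(2)/2)/36358 - 53*411/(-9396) = (57 + 5*sqrt(2)/2)*(1/36358) - 21783*(-1/9396) = (57/36358 + 5*sqrt(2)/72716) + 7261/3132 = 132086981/56936628 + 5*sqrt(2)/72716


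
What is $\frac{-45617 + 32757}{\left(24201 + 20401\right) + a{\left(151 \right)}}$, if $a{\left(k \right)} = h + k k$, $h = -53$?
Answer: $- \frac{1286}{6735} \approx -0.19094$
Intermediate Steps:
$a{\left(k \right)} = -53 + k^{2}$ ($a{\left(k \right)} = -53 + k k = -53 + k^{2}$)
$\frac{-45617 + 32757}{\left(24201 + 20401\right) + a{\left(151 \right)}} = \frac{-45617 + 32757}{\left(24201 + 20401\right) - \left(53 - 151^{2}\right)} = - \frac{12860}{44602 + \left(-53 + 22801\right)} = - \frac{12860}{44602 + 22748} = - \frac{12860}{67350} = \left(-12860\right) \frac{1}{67350} = - \frac{1286}{6735}$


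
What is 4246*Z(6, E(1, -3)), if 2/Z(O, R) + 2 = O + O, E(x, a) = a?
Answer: 4246/5 ≈ 849.20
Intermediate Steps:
Z(O, R) = 2/(-2 + 2*O) (Z(O, R) = 2/(-2 + (O + O)) = 2/(-2 + 2*O))
4246*Z(6, E(1, -3)) = 4246/(-1 + 6) = 4246/5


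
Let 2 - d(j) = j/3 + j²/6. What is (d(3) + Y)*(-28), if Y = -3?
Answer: 98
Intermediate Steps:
d(j) = 2 - j/3 - j²/6 (d(j) = 2 - (j/3 + j²/6) = 2 + (-j/3 - j²/6) = 2 - j/3 - j²/6)
(d(3) + Y)*(-28) = ((2 - ⅓*3 - ⅙*3²) - 3)*(-28) = ((2 - 1 - ⅙*9) - 3)*(-28) = ((2 - 1 - 3/2) - 3)*(-28) = (-½ - 3)*(-28) = -7/2*(-28) = 98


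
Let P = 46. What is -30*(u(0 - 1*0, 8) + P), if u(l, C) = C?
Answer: -1620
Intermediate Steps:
-30*(u(0 - 1*0, 8) + P) = -30*(8 + 46) = -30*54 = -1620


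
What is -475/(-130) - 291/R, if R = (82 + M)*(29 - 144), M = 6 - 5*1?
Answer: 914341/248170 ≈ 3.6843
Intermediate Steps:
M = 1 (M = 6 - 5 = 1)
R = -9545 (R = (82 + 1)*(29 - 144) = 83*(-115) = -9545)
-475/(-130) - 291/R = -475/(-130) - 291/(-9545) = -475*(-1/130) - 291*(-1/9545) = 95/26 + 291/9545 = 914341/248170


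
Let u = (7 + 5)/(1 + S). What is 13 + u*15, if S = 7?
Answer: 71/2 ≈ 35.500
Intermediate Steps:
u = 3/2 (u = (7 + 5)/(1 + 7) = 12/8 = 12*(⅛) = 3/2 ≈ 1.5000)
13 + u*15 = 13 + (3/2)*15 = 13 + 45/2 = 71/2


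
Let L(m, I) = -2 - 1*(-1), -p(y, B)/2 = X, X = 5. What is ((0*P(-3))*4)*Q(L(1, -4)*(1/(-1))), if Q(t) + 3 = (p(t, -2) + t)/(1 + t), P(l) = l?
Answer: 0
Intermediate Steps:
p(y, B) = -10 (p(y, B) = -2*5 = -10)
L(m, I) = -1 (L(m, I) = -2 + 1 = -1)
Q(t) = -3 + (-10 + t)/(1 + t)
((0*P(-3))*4)*Q(L(1, -4)*(1/(-1))) = ((0*(-3))*4)*((-13 - (-2)*1/(-1))/(1 - 1/(-1))) = (0*4)*((-13 - (-2)*1*(-1))/(1 - (-1))) = 0*((-13 - (-2)*(-1))/(1 - 1*(-1))) = 0*((-13 - 2*1)/(1 + 1)) = 0*((-13 - 2)/2) = 0*((½)*(-15)) = 0*(-15/2) = 0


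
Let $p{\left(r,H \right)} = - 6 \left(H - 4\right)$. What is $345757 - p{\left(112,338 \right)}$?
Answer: $347761$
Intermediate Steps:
$p{\left(r,H \right)} = 24 - 6 H$ ($p{\left(r,H \right)} = - 6 \left(-4 + H\right) = 24 - 6 H$)
$345757 - p{\left(112,338 \right)} = 345757 - \left(24 - 2028\right) = 345757 - -2004 = 345757 + 2004 = 347761$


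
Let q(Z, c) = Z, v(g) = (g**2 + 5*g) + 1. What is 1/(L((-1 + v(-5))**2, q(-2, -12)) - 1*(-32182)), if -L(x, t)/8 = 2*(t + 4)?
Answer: 1/32150 ≈ 3.1104e-5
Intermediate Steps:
v(g) = 1 + g**2 + 5*g
L(x, t) = -64 - 16*t (L(x, t) = -16*(t + 4) = -16*(4 + t) = -8*(8 + 2*t) = -64 - 16*t)
1/(L((-1 + v(-5))**2, q(-2, -12)) - 1*(-32182)) = 1/((-64 - 16*(-2)) - 1*(-32182)) = 1/((-64 + 32) + 32182) = 1/(-32 + 32182) = 1/32150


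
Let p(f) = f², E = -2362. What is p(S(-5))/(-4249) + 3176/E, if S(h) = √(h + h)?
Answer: -6735602/5018069 ≈ -1.3423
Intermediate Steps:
S(h) = √2*√h (S(h) = √(2*h) = √2*√h)
p(S(-5))/(-4249) + 3176/E = (√2*√(-5))²/(-4249) + 3176/(-2362) = (√2*(I*√5))²*(-1/4249) + 3176*(-1/2362) = (I*√10)²*(-1/4249) - 1588/1181 = -10*(-1/4249) - 1588/1181 = 10/4249 - 1588/1181 = -6735602/5018069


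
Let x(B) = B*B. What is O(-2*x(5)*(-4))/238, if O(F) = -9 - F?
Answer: -209/238 ≈ -0.87815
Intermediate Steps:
x(B) = B**2
O(-2*x(5)*(-4))/238 = (-9 - (-2*5**2)*(-4))/238 = (-9 - (-2*25)*(-4))*(1/238) = (-9 - (-50)*(-4))*(1/238) = (-9 - 1*200)*(1/238) = (-9 - 200)*(1/238) = -209*1/238 = -209/238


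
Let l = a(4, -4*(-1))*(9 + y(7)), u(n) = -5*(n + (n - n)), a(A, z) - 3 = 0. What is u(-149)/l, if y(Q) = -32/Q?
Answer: 5215/93 ≈ 56.075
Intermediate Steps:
a(A, z) = 3 (a(A, z) = 3 + 0 = 3)
u(n) = -5*n (u(n) = -5*(n + 0) = -5*n)
l = 93/7 (l = 3*(9 - 32/7) = 3*(31/7) = 93/7 ≈ 13.286)
u(-149)/l = (-5*(-149))/(93/7) = 745*(7/93) = 5215/93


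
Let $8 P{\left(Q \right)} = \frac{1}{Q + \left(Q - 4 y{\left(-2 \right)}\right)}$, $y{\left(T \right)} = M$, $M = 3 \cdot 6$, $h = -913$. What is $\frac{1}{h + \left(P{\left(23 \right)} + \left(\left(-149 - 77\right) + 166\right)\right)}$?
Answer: $- \frac{208}{202385} \approx -0.0010277$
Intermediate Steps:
$M = 18$
$y{\left(T \right)} = 18$
$P{\left(Q \right)} = \frac{1}{8 \left(-72 + 2 Q\right)}$ ($P{\left(Q \right)} = \frac{1}{8 \left(Q + \left(Q - 72\right)\right)} = \frac{1}{8 \left(Q + \left(-72 + Q\right)\right)} = \frac{1}{8 \left(-72 + 2 Q\right)}$)
$\frac{1}{h + \left(P{\left(23 \right)} + \left(\left(-149 - 77\right) + 166\right)\right)} = \frac{1}{-913 + \left(\frac{1}{16 \left(-36 + 23\right)} + \left(\left(-149 - 77\right) + 166\right)\right)} = \frac{1}{-913 + \left(\frac{1}{16 \left(-13\right)} + \left(-226 + 166\right)\right)} = \frac{1}{-913 + \left(\frac{1}{16} \left(- \frac{1}{13}\right) - 60\right)} = \frac{1}{-913 - \frac{12481}{208}} = \frac{1}{- \frac{202385}{208}} = - \frac{208}{202385}$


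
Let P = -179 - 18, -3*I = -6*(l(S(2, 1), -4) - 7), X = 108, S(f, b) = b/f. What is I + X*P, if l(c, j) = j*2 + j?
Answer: -21314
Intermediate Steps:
l(c, j) = 3*j (l(c, j) = 2*j + j = 3*j)
I = -38 (I = -(-2)*(3*(-4) - 7) = -(-2)*(-12 - 7) = -(-2)*(-19) = -1/3*114 = -38)
P = -197
I + X*P = -38 + 108*(-197) = -38 - 21276 = -21314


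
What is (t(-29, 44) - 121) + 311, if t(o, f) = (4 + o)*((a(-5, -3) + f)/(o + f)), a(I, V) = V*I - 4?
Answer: 295/3 ≈ 98.333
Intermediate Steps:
a(I, V) = -4 + I*V (a(I, V) = I*V - 4 = -4 + I*V)
t(o, f) = (4 + o)*(11 + f)/(f + o) (t(o, f) = (4 + o)*(((-4 - 5*(-3)) + f)/(o + f)) = (4 + o)*(((-4 + 15) + f)/(f + o)) = (4 + o)*((11 + f)/(f + o)) = (4 + o)*(11 + f)/(f + o))
(t(-29, 44) - 121) + 311 = ((44 + 4*44 + 11*(-29) + 44*(-29))/(44 - 29) - 121) + 311 = ((44 + 176 - 319 - 1276)/15 - 121) + 311 = ((1/15)*(-1375) - 121) + 311 = (-275/3 - 121) + 311 = -638/3 + 311 = 295/3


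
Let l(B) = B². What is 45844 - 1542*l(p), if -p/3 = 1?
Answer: 31966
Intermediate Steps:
p = -3 (p = -3*1 = -3)
45844 - 1542*l(p) = 45844 - 1542*(-3)² = 45844 - 1542*9 = 45844 - 13878 = 31966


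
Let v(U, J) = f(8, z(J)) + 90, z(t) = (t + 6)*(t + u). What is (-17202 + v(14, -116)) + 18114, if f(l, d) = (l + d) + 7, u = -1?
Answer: 13887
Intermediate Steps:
z(t) = (-1 + t)*(6 + t) (z(t) = (t + 6)*(t - 1) = (6 + t)*(-1 + t) = (-1 + t)*(6 + t))
f(l, d) = 7 + d + l (f(l, d) = (d + l) + 7 = 7 + d + l)
v(U, J) = 99 + J² + 5*J (v(U, J) = (7 + (-6 + J² + 5*J) + 8) + 90 = (9 + J² + 5*J) + 90 = 99 + J² + 5*J)
(-17202 + v(14, -116)) + 18114 = (-17202 + (99 + (-116)² + 5*(-116))) + 18114 = (-17202 + (99 + 13456 - 580)) + 18114 = (-17202 + 12975) + 18114 = -4227 + 18114 = 13887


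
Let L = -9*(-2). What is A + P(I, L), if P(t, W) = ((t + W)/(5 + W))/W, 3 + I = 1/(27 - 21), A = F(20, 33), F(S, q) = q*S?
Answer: 1639531/2484 ≈ 660.04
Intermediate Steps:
F(S, q) = S*q
A = 660 (A = 20*33 = 660)
I = -17/6 (I = -3 + 1/(27 - 21) = -3 + 1/6 = -17/6 ≈ -2.8333)
L = 18
P(t, W) = (W + t)/(W*(5 + W)) (P(t, W) = ((W + t)/(5 + W))/W = (W + t)/(W*(5 + W)))
A + P(I, L) = 660 + (18 - 17/6)/(18*(5 + 18)) = 660 + (1/18)*(91/6)/23 = 660 + (1/18)*(1/23)*(91/6) = 660 + 91/2484 = 1639531/2484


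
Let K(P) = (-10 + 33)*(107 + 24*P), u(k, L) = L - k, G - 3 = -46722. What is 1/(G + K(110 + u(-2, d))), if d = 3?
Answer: 1/19222 ≈ 5.2024e-5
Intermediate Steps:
G = -46719 (G = 3 - 46722 = -46719)
K(P) = 2461 + 552*P (K(P) = 23*(107 + 24*P) = 2461 + 552*P)
1/(G + K(110 + u(-2, d))) = 1/(-46719 + (2461 + 552*(110 + (3 - 1*(-2))))) = 1/(-46719 + (2461 + 552*(110 + (3 + 2)))) = 1/(-46719 + (2461 + 552*(110 + 5))) = 1/(-46719 + (2461 + 552*115)) = 1/(-46719 + (2461 + 63480)) = 1/(-46719 + 65941) = 1/19222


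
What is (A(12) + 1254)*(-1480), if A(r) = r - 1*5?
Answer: -1866280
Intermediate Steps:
A(r) = -5 + r (A(r) = r - 5 = -5 + r)
(A(12) + 1254)*(-1480) = ((-5 + 12) + 1254)*(-1480) = (7 + 1254)*(-1480) = 1261*(-1480) = -1866280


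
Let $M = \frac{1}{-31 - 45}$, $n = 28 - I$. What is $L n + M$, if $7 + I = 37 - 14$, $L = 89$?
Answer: $\frac{81167}{76} \approx 1068.0$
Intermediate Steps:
$I = 16$ ($I = -7 + \left(37 - 14\right) = -7 + 23 = 16$)
$n = 12$ ($n = 28 - 16 = 12$)
$M = - \frac{1}{76}$ ($M = \frac{1}{-76} = - \frac{1}{76} \approx -0.013158$)
$L n + M = 89 \cdot 12 - \frac{1}{76} = 1068 - \frac{1}{76} = \frac{81167}{76}$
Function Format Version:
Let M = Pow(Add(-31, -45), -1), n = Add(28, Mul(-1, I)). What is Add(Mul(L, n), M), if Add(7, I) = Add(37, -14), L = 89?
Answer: Rational(81167, 76) ≈ 1068.0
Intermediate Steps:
I = 16 (I = Add(-7, Add(37, -14)) = Add(-7, 23) = 16)
n = 12 (n = Add(28, Mul(-1, 16)) = Add(28, -16) = 12)
M = Rational(-1, 76) (M = Pow(-76, -1) = Rational(-1, 76) ≈ -0.013158)
Add(Mul(L, n), M) = Add(Mul(89, 12), Rational(-1, 76)) = Add(1068, Rational(-1, 76)) = Rational(81167, 76)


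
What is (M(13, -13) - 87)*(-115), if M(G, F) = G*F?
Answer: 29440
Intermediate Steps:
M(G, F) = F*G
(M(13, -13) - 87)*(-115) = (-13*13 - 87)*(-115) = (-169 - 87)*(-115) = -256*(-115) = 29440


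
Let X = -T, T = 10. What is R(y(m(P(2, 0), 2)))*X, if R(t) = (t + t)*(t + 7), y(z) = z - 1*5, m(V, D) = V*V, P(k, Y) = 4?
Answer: -3960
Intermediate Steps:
m(V, D) = V²
y(z) = -5 + z (y(z) = z - 5 = -5 + z)
R(t) = 2*t*(7 + t) (R(t) = (2*t)*(7 + t) = 2*t*(7 + t))
X = -10 (X = -1*10 = -10)
R(y(m(P(2, 0), 2)))*X = (2*(-5 + 4²)*(7 + (-5 + 4²)))*(-10) = (2*(-5 + 16)*(7 + (-5 + 16)))*(-10) = (2*11*(7 + 11))*(-10) = (2*11*18)*(-10) = 396*(-10) = -3960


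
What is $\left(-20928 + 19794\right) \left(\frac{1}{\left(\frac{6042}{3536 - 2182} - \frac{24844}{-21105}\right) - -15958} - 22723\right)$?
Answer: $\frac{5877392015373088896}{228089838023} \approx 2.5768 \cdot 10^{7}$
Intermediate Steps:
$\left(-20928 + 19794\right) \left(\frac{1}{\left(\frac{6042}{3536 - 2182} - \frac{24844}{-21105}\right) - -15958} - 22723\right) = - 1134 \left(\frac{1}{\left(\frac{6042}{3536 - 2182} - - \frac{24844}{21105}\right) + 15958} - 22723\right) = - 1134 \left(\frac{1}{\left(\frac{6042}{1354} + \frac{24844}{21105}\right) + 15958} - 22723\right) = - 1134 \left(\frac{1}{\left(6042 \cdot \frac{1}{1354} + \frac{24844}{21105}\right) + 15958} - 22723\right) = - 1134 \left(\frac{1}{\left(\frac{3021}{677} + \frac{24844}{21105}\right) + 15958} - 22723\right) = - 1134 \left(\frac{1}{\frac{80577593}{14288085} + 15958} - 22723\right) = - 1134 \left(\frac{1}{\frac{228089838023}{14288085}} - 22723\right) = - 1134 \left(\frac{14288085}{228089838023} - 22723\right) = \left(-1134\right) \left(- \frac{5182885375108544}{228089838023}\right) = \frac{5877392015373088896}{228089838023}$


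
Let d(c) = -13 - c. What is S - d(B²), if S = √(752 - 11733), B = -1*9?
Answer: 94 + I*√10981 ≈ 94.0 + 104.79*I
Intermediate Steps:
B = -9
S = I*√10981 (S = √(-10981) = I*√10981 ≈ 104.79*I)
S - d(B²) = I*√10981 - (-13 - 1*(-9)²) = I*√10981 - (-13 - 1*81) = I*√10981 - (-13 - 81) = I*√10981 - 1*(-94) = I*√10981 + 94 = 94 + I*√10981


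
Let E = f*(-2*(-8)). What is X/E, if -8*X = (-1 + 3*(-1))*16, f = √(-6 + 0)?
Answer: -I*√6/12 ≈ -0.20412*I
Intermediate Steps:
f = I*√6 (f = √(-6) = I*√6 ≈ 2.4495*I)
X = 8 (X = -(-1 + 3*(-1))*16/8 = -(-1 - 3)*16/8 = -(-1)*16/2 = -⅛*(-64) = 8)
E = 16*I*√6 (E = (I*√6)*(-2*(-8)) = (I*√6)*16 = 16*I*√6 ≈ 39.192*I)
X/E = 8/((16*I*√6)) = 8*(-I*√6/96) = -I*√6/12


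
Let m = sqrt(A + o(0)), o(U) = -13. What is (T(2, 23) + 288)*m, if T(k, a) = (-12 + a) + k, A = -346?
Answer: 301*I*sqrt(359) ≈ 5703.1*I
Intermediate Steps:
m = I*sqrt(359) (m = sqrt(-346 - 13) = sqrt(-359) = I*sqrt(359) ≈ 18.947*I)
T(k, a) = -12 + a + k
(T(2, 23) + 288)*m = ((-12 + 23 + 2) + 288)*(I*sqrt(359)) = (13 + 288)*(I*sqrt(359)) = 301*(I*sqrt(359)) = 301*I*sqrt(359)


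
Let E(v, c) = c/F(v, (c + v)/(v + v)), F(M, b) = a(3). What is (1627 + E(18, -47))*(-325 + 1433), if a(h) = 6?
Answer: 5382110/3 ≈ 1.7940e+6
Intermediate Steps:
F(M, b) = 6
E(v, c) = c/6
(1627 + E(18, -47))*(-325 + 1433) = (1627 + (⅙)*(-47))*(-325 + 1433) = (1627 - 47/6)*1108 = (9715/6)*1108 = 5382110/3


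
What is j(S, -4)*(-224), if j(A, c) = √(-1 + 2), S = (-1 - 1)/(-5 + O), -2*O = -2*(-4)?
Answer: -224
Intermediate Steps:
O = -4 (O = -(-1)*(-4) = -½*8 = -4)
S = 2/9 (S = (-1 - 1)/(-5 - 4) = -2/(-9) = -2*(-⅑) = 2/9 ≈ 0.22222)
j(A, c) = 1 (j(A, c) = √1 = 1)
j(S, -4)*(-224) = 1*(-224) = -224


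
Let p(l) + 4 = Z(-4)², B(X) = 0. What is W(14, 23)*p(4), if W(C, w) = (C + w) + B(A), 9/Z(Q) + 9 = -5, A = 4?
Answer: -26011/196 ≈ -132.71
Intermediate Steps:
Z(Q) = -9/14 (Z(Q) = 9/(-9 - 5) = 9/(-14) = 9*(-1/14) = -9/14)
p(l) = -703/196 (p(l) = -4 + (-9/14)² = -4 + 81/196 = -703/196)
W(C, w) = C + w (W(C, w) = (C + w) + 0 = C + w)
W(14, 23)*p(4) = (14 + 23)*(-703/196) = 37*(-703/196) = -26011/196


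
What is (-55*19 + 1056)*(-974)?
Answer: -10714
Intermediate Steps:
(-55*19 + 1056)*(-974) = (-1045 + 1056)*(-974) = 11*(-974) = -10714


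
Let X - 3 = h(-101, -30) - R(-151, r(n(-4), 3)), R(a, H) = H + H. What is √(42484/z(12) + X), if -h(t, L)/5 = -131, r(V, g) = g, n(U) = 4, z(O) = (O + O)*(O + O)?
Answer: √104509/12 ≈ 26.940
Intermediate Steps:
z(O) = 4*O² (z(O) = (2*O)*(2*O) = 4*O²)
R(a, H) = 2*H
h(t, L) = 655 (h(t, L) = -5*(-131) = 655)
X = 652 (X = 3 + (655 - 2*3) = 3 + (655 - 1*6) = 3 + (655 - 6) = 3 + 649 = 652)
√(42484/z(12) + X) = √(42484/((4*12²)) + 652) = √(42484/((4*144)) + 652) = √(42484/576 + 652) = √(42484*(1/576) + 652) = √(10621/144 + 652) = √(104509/144) = √104509/12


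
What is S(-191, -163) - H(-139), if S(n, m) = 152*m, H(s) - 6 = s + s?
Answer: -24504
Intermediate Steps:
H(s) = 6 + 2*s (H(s) = 6 + (s + s) = 6 + 2*s)
S(-191, -163) - H(-139) = 152*(-163) - (6 + 2*(-139)) = -24776 - (6 - 278) = -24776 - 1*(-272) = -24776 + 272 = -24504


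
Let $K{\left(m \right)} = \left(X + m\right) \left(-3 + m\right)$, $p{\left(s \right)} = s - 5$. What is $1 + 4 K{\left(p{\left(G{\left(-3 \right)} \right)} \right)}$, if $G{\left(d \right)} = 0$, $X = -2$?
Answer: $225$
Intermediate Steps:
$p{\left(s \right)} = -5 + s$
$K{\left(m \right)} = \left(-3 + m\right) \left(-2 + m\right)$ ($K{\left(m \right)} = \left(-2 + m\right) \left(-3 + m\right) = \left(-3 + m\right) \left(-2 + m\right)$)
$1 + 4 K{\left(p{\left(G{\left(-3 \right)} \right)} \right)} = 1 + 4 \left(6 + \left(-5 + 0\right)^{2} - 5 \left(-5 + 0\right)\right) = 1 + 4 \left(6 + \left(-5\right)^{2} - -25\right) = 1 + 4 \left(6 + 25 + 25\right) = 1 + 4 \cdot 56 = 1 + 224 = 225$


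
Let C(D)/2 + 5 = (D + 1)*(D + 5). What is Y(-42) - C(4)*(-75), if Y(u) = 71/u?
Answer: 251929/42 ≈ 5998.3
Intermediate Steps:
C(D) = -10 + 2*(1 + D)*(5 + D) (C(D) = -10 + 2*((D + 1)*(D + 5)) = -10 + 2*((1 + D)*(5 + D)) = -10 + 2*(1 + D)*(5 + D))
Y(-42) - C(4)*(-75) = 71/(-42) - 2*4*(6 + 4)*(-75) = 71*(-1/42) - 2*4*10*(-75) = -71/42 - 80*(-75) = -71/42 - 1*(-6000) = -71/42 + 6000 = 251929/42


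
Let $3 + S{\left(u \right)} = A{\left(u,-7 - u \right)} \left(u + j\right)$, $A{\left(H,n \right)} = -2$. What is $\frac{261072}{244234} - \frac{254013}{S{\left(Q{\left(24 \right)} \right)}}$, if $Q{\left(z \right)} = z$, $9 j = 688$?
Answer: $\frac{279413283249}{224084695} \approx 1246.9$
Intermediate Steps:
$j = \frac{688}{9}$ ($j = \frac{1}{9} \cdot 688 = \frac{688}{9} \approx 76.444$)
$S{\left(u \right)} = - \frac{1403}{9} - 2 u$ ($S{\left(u \right)} = -3 - 2 \left(u + \frac{688}{9}\right) = -3 - 2 \left(\frac{688}{9} + u\right) = -3 - \left(\frac{1376}{9} + 2 u\right) = - \frac{1403}{9} - 2 u$)
$\frac{261072}{244234} - \frac{254013}{S{\left(Q{\left(24 \right)} \right)}} = \frac{261072}{244234} - \frac{254013}{- \frac{1403}{9} - 48} = 261072 \cdot \frac{1}{244234} - \frac{254013}{- \frac{1403}{9} - 48} = \frac{130536}{122117} - \frac{254013}{- \frac{1835}{9}} = \frac{130536}{122117} - - \frac{2286117}{1835} = \frac{130536}{122117} + \frac{2286117}{1835} = \frac{279413283249}{224084695}$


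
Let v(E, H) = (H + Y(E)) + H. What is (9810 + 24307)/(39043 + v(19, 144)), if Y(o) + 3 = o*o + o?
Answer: 34117/39708 ≈ 0.85920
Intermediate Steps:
Y(o) = -3 + o + o² (Y(o) = -3 + (o*o + o) = -3 + (o² + o) = -3 + (o + o²) = -3 + o + o²)
v(E, H) = -3 + E + E² + 2*H (v(E, H) = (H + (-3 + E + E²)) + H = (-3 + E + H + E²) + H = -3 + E + E² + 2*H)
(9810 + 24307)/(39043 + v(19, 144)) = (9810 + 24307)/(39043 + (-3 + 19 + 19² + 2*144)) = 34117/(39043 + (-3 + 19 + 361 + 288)) = 34117/(39043 + 665) = 34117/39708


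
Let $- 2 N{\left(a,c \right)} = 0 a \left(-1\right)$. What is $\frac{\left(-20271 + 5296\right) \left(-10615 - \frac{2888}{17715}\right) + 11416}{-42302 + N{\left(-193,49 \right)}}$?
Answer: $- \frac{563243047823}{149875986} \approx -3758.1$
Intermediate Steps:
$N{\left(a,c \right)} = 0$ ($N{\left(a,c \right)} = - \frac{0 a \left(-1\right)}{2} = - \frac{0 \left(-1\right)}{2} = \left(- \frac{1}{2}\right) 0 = 0$)
$\frac{\left(-20271 + 5296\right) \left(-10615 - \frac{2888}{17715}\right) + 11416}{-42302 + N{\left(-193,49 \right)}} = \frac{\left(-20271 + 5296\right) \left(-10615 - \frac{2888}{17715}\right) + 11416}{-42302 + 0} = \frac{- 14975 \left(-10615 - \frac{2888}{17715}\right) + 11416}{-42302} = \left(- 14975 \left(-10615 - \frac{2888}{17715}\right) + 11416\right) \left(- \frac{1}{42302}\right) = \left(\left(-14975\right) \left(- \frac{188047613}{17715}\right) + 11416\right) \left(- \frac{1}{42302}\right) = \left(\frac{563202600935}{3543} + 11416\right) \left(- \frac{1}{42302}\right) = \frac{563243047823}{3543} \left(- \frac{1}{42302}\right) = - \frac{563243047823}{149875986}$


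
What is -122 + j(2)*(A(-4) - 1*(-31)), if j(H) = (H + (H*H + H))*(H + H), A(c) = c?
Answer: 742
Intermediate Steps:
j(H) = 2*H*(H² + 2*H) (j(H) = (H + (H² + H))*(2*H) = (H + (H + H²))*(2*H) = (H² + 2*H)*(2*H) = 2*H*(H² + 2*H))
-122 + j(2)*(A(-4) - 1*(-31)) = -122 + (2*2²*(2 + 2))*(-4 - 1*(-31)) = -122 + (2*4*4)*(-4 + 31) = -122 + 32*27 = -122 + 864 = 742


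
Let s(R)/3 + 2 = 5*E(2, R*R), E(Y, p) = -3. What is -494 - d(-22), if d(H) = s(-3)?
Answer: -443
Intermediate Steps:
s(R) = -51 (s(R) = -6 + 3*(5*(-3)) = -6 + 3*(-15) = -6 - 45 = -51)
d(H) = -51
-494 - d(-22) = -494 - 1*(-51) = -494 + 51 = -443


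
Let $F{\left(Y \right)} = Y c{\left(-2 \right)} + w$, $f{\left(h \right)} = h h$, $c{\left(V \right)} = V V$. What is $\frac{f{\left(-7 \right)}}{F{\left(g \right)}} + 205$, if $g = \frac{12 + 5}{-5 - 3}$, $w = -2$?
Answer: $\frac{601}{3} \approx 200.33$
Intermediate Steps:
$c{\left(V \right)} = V^{2}$
$g = - \frac{17}{8}$ ($g = \frac{17}{-8} = 17 \left(- \frac{1}{8}\right) = - \frac{17}{8} \approx -2.125$)
$f{\left(h \right)} = h^{2}$
$F{\left(Y \right)} = -2 + 4 Y$ ($F{\left(Y \right)} = Y \left(-2\right)^{2} - 2 = Y 4 - 2 = 4 Y - 2 = -2 + 4 Y$)
$\frac{f{\left(-7 \right)}}{F{\left(g \right)}} + 205 = \frac{\left(-7\right)^{2}}{-2 + 4 \left(- \frac{17}{8}\right)} + 205 = \frac{49}{-2 - \frac{17}{2}} + 205 = \frac{49}{- \frac{21}{2}} + 205 = 49 \left(- \frac{2}{21}\right) + 205 = - \frac{14}{3} + 205 = \frac{601}{3}$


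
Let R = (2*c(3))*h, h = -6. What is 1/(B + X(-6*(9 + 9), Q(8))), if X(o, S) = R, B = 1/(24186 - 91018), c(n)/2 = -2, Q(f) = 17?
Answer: 66832/3207935 ≈ 0.020833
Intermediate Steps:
c(n) = -4 (c(n) = 2*(-2) = -4)
R = 48 (R = (2*(-4))*(-6) = -8*(-6) = 48)
B = -1/66832 (B = 1/(-66832) = -1/66832 ≈ -1.4963e-5)
X(o, S) = 48
1/(B + X(-6*(9 + 9), Q(8))) = 1/(-1/66832 + 48) = 1/(3207935/66832) = 66832/3207935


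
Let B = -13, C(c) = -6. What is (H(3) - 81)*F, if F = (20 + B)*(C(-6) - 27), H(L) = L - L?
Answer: 18711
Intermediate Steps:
H(L) = 0
F = -231 (F = (20 - 13)*(-6 - 27) = 7*(-33) = -231)
(H(3) - 81)*F = (0 - 81)*(-231) = -81*(-231) = 18711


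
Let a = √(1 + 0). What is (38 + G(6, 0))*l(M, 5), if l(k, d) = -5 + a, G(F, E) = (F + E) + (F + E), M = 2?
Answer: -200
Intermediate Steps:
a = 1 (a = √1 = 1)
G(F, E) = 2*E + 2*F (G(F, E) = (E + F) + (E + F) = 2*E + 2*F)
l(k, d) = -4 (l(k, d) = -5 + 1 = -4)
(38 + G(6, 0))*l(M, 5) = (38 + (2*0 + 2*6))*(-4) = (38 + (0 + 12))*(-4) = (38 + 12)*(-4) = 50*(-4) = -200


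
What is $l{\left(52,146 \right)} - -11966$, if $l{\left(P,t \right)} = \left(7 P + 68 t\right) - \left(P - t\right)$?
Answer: $22352$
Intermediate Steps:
$l{\left(P,t \right)} = 6 P + 69 t$
$l{\left(52,146 \right)} - -11966 = \left(6 \cdot 52 + 69 \cdot 146\right) - -11966 = \left(312 + 10074\right) + 11966 = 10386 + 11966 = 22352$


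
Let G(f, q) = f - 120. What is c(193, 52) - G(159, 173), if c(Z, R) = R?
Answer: 13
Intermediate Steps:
G(f, q) = -120 + f
c(193, 52) - G(159, 173) = 52 - (-120 + 159) = 52 - 1*39 = 52 - 39 = 13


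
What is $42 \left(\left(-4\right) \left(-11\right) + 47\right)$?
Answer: $3822$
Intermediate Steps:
$42 \left(\left(-4\right) \left(-11\right) + 47\right) = 42 \left(44 + 47\right) = 42 \cdot 91 = 3822$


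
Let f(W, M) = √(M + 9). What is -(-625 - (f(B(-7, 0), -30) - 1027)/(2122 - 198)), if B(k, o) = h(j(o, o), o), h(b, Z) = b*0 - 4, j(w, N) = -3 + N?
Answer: 92421/148 + I*√21/1924 ≈ 624.47 + 0.0023818*I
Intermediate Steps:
h(b, Z) = -4 (h(b, Z) = 0 - 4 = -4)
B(k, o) = -4
f(W, M) = √(9 + M)
-(-625 - (f(B(-7, 0), -30) - 1027)/(2122 - 198)) = -(-625 - (√(9 - 30) - 1027)/(2122 - 198)) = -(-625 - (√(-21) - 1027)/1924) = -(-625 - (I*√21 - 1027)/1924) = -(-625 - (-1027 + I*√21)/1924) = -(-625 - (-79/148 + I*√21/1924)) = -(-625 + (79/148 - I*√21/1924)) = -(-92421/148 - I*√21/1924) = 92421/148 + I*√21/1924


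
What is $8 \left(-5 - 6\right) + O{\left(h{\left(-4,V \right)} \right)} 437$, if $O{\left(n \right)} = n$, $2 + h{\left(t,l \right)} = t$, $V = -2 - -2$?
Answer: $-2710$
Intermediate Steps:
$V = 0$ ($V = -2 + 2 = 0$)
$h{\left(t,l \right)} = -2 + t$
$8 \left(-5 - 6\right) + O{\left(h{\left(-4,V \right)} \right)} 437 = 8 \left(-5 - 6\right) + \left(-2 - 4\right) 437 = 8 \left(-11\right) - 2622 = -88 - 2622 = -2710$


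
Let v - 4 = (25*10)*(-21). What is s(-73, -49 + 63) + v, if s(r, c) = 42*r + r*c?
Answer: -9334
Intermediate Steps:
s(r, c) = 42*r + c*r
v = -5246 (v = 4 + (25*10)*(-21) = 4 + 250*(-21) = 4 - 5250 = -5246)
s(-73, -49 + 63) + v = -73*(42 + (-49 + 63)) - 5246 = -73*(42 + 14) - 5246 = -73*56 - 5246 = -4088 - 5246 = -9334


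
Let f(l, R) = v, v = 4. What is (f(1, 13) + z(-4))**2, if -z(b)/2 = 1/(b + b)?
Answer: 289/16 ≈ 18.063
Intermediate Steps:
f(l, R) = 4
z(b) = -1/b (z(b) = -2/(b + b) = -2*1/(2*b) = -1/b)
(f(1, 13) + z(-4))**2 = (4 - 1/(-4))**2 = (4 - 1*(-1/4))**2 = (4 + 1/4)**2 = (17/4)**2 = 289/16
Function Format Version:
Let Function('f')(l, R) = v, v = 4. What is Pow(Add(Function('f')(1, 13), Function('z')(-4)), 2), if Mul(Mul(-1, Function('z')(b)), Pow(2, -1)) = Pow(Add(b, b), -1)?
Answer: Rational(289, 16) ≈ 18.063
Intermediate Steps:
Function('f')(l, R) = 4
Function('z')(b) = Mul(-1, Pow(b, -1)) (Function('z')(b) = Mul(-2, Pow(Add(b, b), -1)) = Mul(-2, Pow(Mul(2, b), -1)) = Mul(-2, Mul(Rational(1, 2), Pow(b, -1))) = Mul(-1, Pow(b, -1)))
Pow(Add(Function('f')(1, 13), Function('z')(-4)), 2) = Pow(Add(4, Mul(-1, Pow(-4, -1))), 2) = Pow(Add(4, Mul(-1, Rational(-1, 4))), 2) = Pow(Add(4, Rational(1, 4)), 2) = Pow(Rational(17, 4), 2) = Rational(289, 16)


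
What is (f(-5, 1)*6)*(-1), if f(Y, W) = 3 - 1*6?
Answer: 18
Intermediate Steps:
f(Y, W) = -3 (f(Y, W) = 3 - 6 = -3)
(f(-5, 1)*6)*(-1) = -3*6*(-1) = -18*(-1) = 18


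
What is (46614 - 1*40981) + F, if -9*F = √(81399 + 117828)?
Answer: 5633 - √199227/9 ≈ 5583.4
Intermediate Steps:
F = -√199227/9 (F = -√(81399 + 117828)/9 = -√199227/9 ≈ -49.594)
(46614 - 1*40981) + F = (46614 - 1*40981) - √199227/9 = (46614 - 40981) - √199227/9 = 5633 - √199227/9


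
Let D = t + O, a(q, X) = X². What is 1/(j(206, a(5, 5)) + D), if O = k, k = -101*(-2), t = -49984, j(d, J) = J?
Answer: -1/49757 ≈ -2.0098e-5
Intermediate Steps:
k = 202
O = 202
D = -49782 (D = -49984 + 202 = -49782)
1/(j(206, a(5, 5)) + D) = 1/(5² - 49782) = 1/(25 - 49782) = 1/(-49757) = -1/49757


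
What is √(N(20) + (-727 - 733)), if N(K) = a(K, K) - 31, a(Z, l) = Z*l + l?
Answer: 3*I*√119 ≈ 32.726*I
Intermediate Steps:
a(Z, l) = l + Z*l
N(K) = -31 + K*(1 + K) (N(K) = K*(1 + K) - 31 = -31 + K*(1 + K))
√(N(20) + (-727 - 733)) = √((-31 + 20*(1 + 20)) + (-727 - 733)) = √((-31 + 20*21) - 1460) = √((-31 + 420) - 1460) = √(389 - 1460) = √(-1071) = 3*I*√119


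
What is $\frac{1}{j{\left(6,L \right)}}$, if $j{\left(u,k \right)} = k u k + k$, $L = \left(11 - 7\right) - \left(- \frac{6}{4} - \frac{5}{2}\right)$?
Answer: $\frac{1}{392} \approx 0.002551$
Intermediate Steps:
$L = 8$ ($L = 4 - \left(\left(-6\right) \frac{1}{4} - \frac{5}{2}\right) = 4 - \left(- \frac{3}{2} - \frac{5}{2}\right) = 4 - -4 = 4 + 4 = 8$)
$j{\left(u,k \right)} = k + u k^{2}$ ($j{\left(u,k \right)} = u k^{2} + k = k + u k^{2}$)
$\frac{1}{j{\left(6,L \right)}} = \frac{1}{8 \left(1 + 8 \cdot 6\right)} = \frac{1}{8 \left(1 + 48\right)} = \frac{1}{8 \cdot 49} = \frac{1}{392}$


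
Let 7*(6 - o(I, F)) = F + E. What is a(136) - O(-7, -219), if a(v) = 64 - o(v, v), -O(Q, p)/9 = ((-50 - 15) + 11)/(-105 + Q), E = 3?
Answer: 4603/56 ≈ 82.196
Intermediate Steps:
o(I, F) = 39/7 - F/7 (o(I, F) = 6 - (F + 3)/7 = 6 - (3 + F)/7 = 6 + (-3/7 - F/7) = 39/7 - F/7)
O(Q, p) = 486/(-105 + Q) (O(Q, p) = -9*((-50 - 15) + 11)/(-105 + Q) = -9*(-65 + 11)/(-105 + Q) = -(-486)/(-105 + Q) = 486/(-105 + Q))
a(v) = 409/7 + v/7 (a(v) = 64 - (39/7 - v/7) = 64 + (-39/7 + v/7) = 409/7 + v/7)
a(136) - O(-7, -219) = (409/7 + (⅐)*136) - 486/(-105 - 7) = (409/7 + 136/7) - 486/(-112) = 545/7 - 486*(-1)/112 = 545/7 - 1*(-243/56) = 545/7 + 243/56 = 4603/56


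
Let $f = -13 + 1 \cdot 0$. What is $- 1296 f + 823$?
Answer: $17671$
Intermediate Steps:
$f = -13$ ($f = -13 + 0 = -13$)
$- 1296 f + 823 = \left(-1296\right) \left(-13\right) + 823 = 16848 + 823 = 17671$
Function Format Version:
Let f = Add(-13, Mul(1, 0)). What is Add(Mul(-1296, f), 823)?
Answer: 17671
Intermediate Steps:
f = -13 (f = Add(-13, 0) = -13)
Add(Mul(-1296, f), 823) = Add(Mul(-1296, -13), 823) = Add(16848, 823) = 17671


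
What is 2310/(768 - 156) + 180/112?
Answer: 7685/1428 ≈ 5.3817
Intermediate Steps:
2310/(768 - 156) + 180/112 = 2310/612 + 180*(1/112) = 2310*(1/612) + 45/28 = 385/102 + 45/28 = 7685/1428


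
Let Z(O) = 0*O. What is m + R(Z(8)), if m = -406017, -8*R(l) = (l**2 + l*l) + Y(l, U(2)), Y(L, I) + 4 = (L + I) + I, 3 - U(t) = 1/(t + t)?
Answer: -6496275/16 ≈ -4.0602e+5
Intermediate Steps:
U(t) = 3 - 1/(2*t) (U(t) = 3 - 1/(t + t) = 3 - 1/(2*t))
Z(O) = 0
Y(L, I) = -4 + L + 2*I (Y(L, I) = -4 + ((L + I) + I) = -4 + ((I + L) + I) = -4 + (L + 2*I) = -4 + L + 2*I)
R(l) = -3/16 - l**2/4 - l/8 (R(l) = -((l**2 + l*l) + (-4 + l + 2*(3 - 1/2/2)))/8 = -((l**2 + l**2) + (-4 + l + 2*(3 - 1/2*1/2)))/8 = -(2*l**2 + (-4 + l + 2*(3 - 1/4)))/8 = -(2*l**2 + (-4 + l + 2*(11/4)))/8 = -(2*l**2 + (-4 + l + 11/2))/8 = -(2*l**2 + (3/2 + l))/8 = -(3/2 + l + 2*l**2)/8 = -3/16 - l**2/4 - l/8)
m + R(Z(8)) = -406017 + (-3/16 - 1/4*0**2 - 1/8*0) = -406017 + (-3/16 - 1/4*0 + 0) = -406017 + (-3/16 + 0 + 0) = -406017 - 3/16 = -6496275/16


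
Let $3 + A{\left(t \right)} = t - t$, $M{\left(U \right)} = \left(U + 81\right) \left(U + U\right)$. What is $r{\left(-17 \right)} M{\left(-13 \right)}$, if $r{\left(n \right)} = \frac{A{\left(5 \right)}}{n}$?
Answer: $-312$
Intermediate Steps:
$M{\left(U \right)} = 2 U \left(81 + U\right)$ ($M{\left(U \right)} = \left(81 + U\right) 2 U = 2 U \left(81 + U\right)$)
$A{\left(t \right)} = -3$ ($A{\left(t \right)} = -3 + \left(t - t\right) = -3 + 0 = -3$)
$r{\left(n \right)} = - \frac{3}{n}$
$r{\left(-17 \right)} M{\left(-13 \right)} = - \frac{3}{-17} \cdot 2 \left(-13\right) \left(81 - 13\right) = \left(-3\right) \left(- \frac{1}{17}\right) 2 \left(-13\right) 68 = \frac{3}{17} \left(-1768\right) = -312$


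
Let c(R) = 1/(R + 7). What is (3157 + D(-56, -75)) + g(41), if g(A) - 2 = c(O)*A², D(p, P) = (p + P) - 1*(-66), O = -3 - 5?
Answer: 1413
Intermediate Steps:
O = -8
c(R) = 1/(7 + R)
D(p, P) = 66 + P + p (D(p, P) = (P + p) + 66 = 66 + P + p)
g(A) = 2 - A² (g(A) = 2 + A²/(7 - 8) = 2 + A²/(-1) = 2 - A²)
(3157 + D(-56, -75)) + g(41) = (3157 + (66 - 75 - 56)) + (2 - 1*41²) = (3157 - 65) + (2 - 1*1681) = 3092 + (2 - 1681) = 3092 - 1679 = 1413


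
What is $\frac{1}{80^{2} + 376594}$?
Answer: $\frac{1}{382994} \approx 2.611 \cdot 10^{-6}$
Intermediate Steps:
$\frac{1}{80^{2} + 376594} = \frac{1}{6400 + 376594} = \frac{1}{382994}$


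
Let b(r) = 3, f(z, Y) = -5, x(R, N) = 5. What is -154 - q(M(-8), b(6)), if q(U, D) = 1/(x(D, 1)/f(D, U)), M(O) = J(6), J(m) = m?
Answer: -153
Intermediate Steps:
M(O) = 6
q(U, D) = -1 (q(U, D) = 1/(5/(-5)) = 1/(5*(-1/5)) = 1/(-1) = -1)
-154 - q(M(-8), b(6)) = -154 - 1*(-1) = -154 + 1 = -153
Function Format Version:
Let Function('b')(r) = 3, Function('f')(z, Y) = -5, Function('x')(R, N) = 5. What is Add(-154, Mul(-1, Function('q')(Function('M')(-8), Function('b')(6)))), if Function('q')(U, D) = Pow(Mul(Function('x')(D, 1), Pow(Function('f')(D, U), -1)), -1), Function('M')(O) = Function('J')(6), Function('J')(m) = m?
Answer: -153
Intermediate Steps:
Function('M')(O) = 6
Function('q')(U, D) = -1 (Function('q')(U, D) = Pow(Mul(5, Pow(-5, -1)), -1) = Pow(Mul(5, Rational(-1, 5)), -1) = Pow(-1, -1) = -1)
Add(-154, Mul(-1, Function('q')(Function('M')(-8), Function('b')(6)))) = Add(-154, Mul(-1, -1)) = Add(-154, 1) = -153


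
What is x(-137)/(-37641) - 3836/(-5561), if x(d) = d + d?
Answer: 145914590/209321601 ≈ 0.69708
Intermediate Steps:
x(d) = 2*d
x(-137)/(-37641) - 3836/(-5561) = (2*(-137))/(-37641) - 3836/(-5561) = -274*(-1/37641) - 3836*(-1/5561) = 274/37641 + 3836/5561 = 145914590/209321601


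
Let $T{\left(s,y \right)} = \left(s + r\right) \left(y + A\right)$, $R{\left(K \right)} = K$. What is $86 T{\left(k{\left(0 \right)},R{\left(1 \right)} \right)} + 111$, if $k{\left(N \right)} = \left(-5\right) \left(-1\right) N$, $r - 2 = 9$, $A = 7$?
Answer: $7679$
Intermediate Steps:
$r = 11$ ($r = 2 + 9 = 11$)
$k{\left(N \right)} = 5 N$
$T{\left(s,y \right)} = \left(7 + y\right) \left(11 + s\right)$ ($T{\left(s,y \right)} = \left(s + 11\right) \left(y + 7\right) = \left(11 + s\right) \left(7 + y\right) = \left(7 + y\right) \left(11 + s\right)$)
$86 T{\left(k{\left(0 \right)},R{\left(1 \right)} \right)} + 111 = 86 \left(77 + 7 \cdot 5 \cdot 0 + 11 \cdot 1 + 5 \cdot 0 \cdot 1\right) + 111 = 86 \left(77 + 7 \cdot 0 + 11 + 0 \cdot 1\right) + 111 = 86 \left(77 + 0 + 11 + 0\right) + 111 = 86 \cdot 88 + 111 = 7568 + 111 = 7679$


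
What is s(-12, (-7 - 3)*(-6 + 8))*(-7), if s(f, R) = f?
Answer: 84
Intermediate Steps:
s(-12, (-7 - 3)*(-6 + 8))*(-7) = -12*(-7) = 84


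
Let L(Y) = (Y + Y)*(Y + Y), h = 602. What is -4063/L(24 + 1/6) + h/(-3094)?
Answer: -8985382/4646525 ≈ -1.9338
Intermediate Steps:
L(Y) = 4*Y² (L(Y) = (2*Y)*(2*Y) = 4*Y²)
-4063/L(24 + 1/6) + h/(-3094) = -4063*1/(4*(24 + 1/6)²) + 602/(-3094) = -4063*1/(4*(24 + ⅙)²) + 602*(-1/3094) = -4063/(4*(145/6)²) - 43/221 = -4063/(4*(21025/36)) - 43/221 = -4063/21025/9 - 43/221 = -4063*9/21025 - 43/221 = -36567/21025 - 43/221 = -8985382/4646525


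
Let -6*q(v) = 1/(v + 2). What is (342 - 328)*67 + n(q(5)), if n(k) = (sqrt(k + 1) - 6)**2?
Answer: 40949/42 - 2*sqrt(1722)/7 ≈ 963.12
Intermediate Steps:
q(v) = -1/(6*(2 + v)) (q(v) = -1/(6*(v + 2)) = -1/(6*(2 + v)))
n(k) = (-6 + sqrt(1 + k))**2 (n(k) = (sqrt(1 + k) - 6)**2 = (-6 + sqrt(1 + k))**2)
(342 - 328)*67 + n(q(5)) = (342 - 328)*67 + (-6 + sqrt(1 - 1/(12 + 6*5)))**2 = 14*67 + (-6 + sqrt(1 - 1/(12 + 30)))**2 = 938 + (-6 + sqrt(1 - 1/42))**2 = 938 + (-6 + sqrt(41/42))**2 = 938 + (-6 + sqrt(1722)/42)**2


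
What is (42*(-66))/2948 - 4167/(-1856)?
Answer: 162261/124352 ≈ 1.3049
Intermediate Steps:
(42*(-66))/2948 - 4167/(-1856) = -2772*1/2948 - 4167*(-1/1856) = -63/67 + 4167/1856 = 162261/124352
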